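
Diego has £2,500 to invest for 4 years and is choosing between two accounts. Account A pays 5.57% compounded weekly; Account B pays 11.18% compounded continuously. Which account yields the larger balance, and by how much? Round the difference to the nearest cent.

Account B, by £786.26

A: (1 + 0.0557/52)^208 ≈ 1.249421643, so 2,500 × 1.249421643 ≈ 3,123.5541.
B: e^(0.1118·4) = e^0.4472 ≈ 1.563927053, so 2,500 × 1.563927053 ≈ 3,909.8176.
Difference ≈ 786.2635 in favor of B.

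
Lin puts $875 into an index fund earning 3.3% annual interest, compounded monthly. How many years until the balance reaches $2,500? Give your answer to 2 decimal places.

(1 + 0.00275)^(12t) = 2,500/875 = 2.8571.
12t·ln(1 + 0.00275) = ln(2.8571); 12t = 1.0498/0.00274623 ≈ 382.2782.
t ≈ 31.8565 years.

31.86 years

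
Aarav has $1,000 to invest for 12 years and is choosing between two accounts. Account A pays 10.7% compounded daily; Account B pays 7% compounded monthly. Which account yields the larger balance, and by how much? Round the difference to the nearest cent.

Account A, by $1,299.65

Account A growth factor: (1 + 0.107/365)^4380 ≈ 3.610375682; balance ≈ 3,610.3757.
Account B growth factor: (1 + 0.07/12)^144 ≈ 2.310720744; balance ≈ 2,310.7207.
Account A is larger by 1,299.6549.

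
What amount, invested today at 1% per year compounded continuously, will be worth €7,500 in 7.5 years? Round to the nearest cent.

P = A·e^(−rt) = 7,500·e^(−0.075).
e^(−0.075) ≈ 0.9277434863, so P ≈ 6,958.0761.

€6,958.08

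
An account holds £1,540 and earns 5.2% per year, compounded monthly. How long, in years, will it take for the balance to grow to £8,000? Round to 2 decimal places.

31.75 years

We need (1 + 0.00433333)^(12t) = 5.1948, so 12t = ln 5.1948 / ln 1.004333 ≈ 381.0523.
t ≈ 381.0523/12 = 31.7544 years.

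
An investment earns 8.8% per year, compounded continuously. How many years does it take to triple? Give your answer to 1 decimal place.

e^(0.088t) = 3, so 0.088t = ln 3 ≈ 1.0986.
t ≈ 1.0986/0.088 ≈ 12.4842.

12.5 years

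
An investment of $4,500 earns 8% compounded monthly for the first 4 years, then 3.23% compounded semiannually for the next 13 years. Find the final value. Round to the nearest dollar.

$9,389

Phase 1: 4,500·(1 + 0.08/12)^48 ≈ 6,190.4975.
Phase 2: 6,190.4975·(1 + 0.01615)^26 ≈ 9,389.2069.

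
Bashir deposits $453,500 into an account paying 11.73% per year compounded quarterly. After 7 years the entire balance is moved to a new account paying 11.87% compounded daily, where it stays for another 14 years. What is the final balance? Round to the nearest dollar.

After 7 years at 11.73%: 453,500 × 2.246314634241 ≈ 1,018,703.6866.
Then 14 years at 11.87%: 1,018,703.6866 × 5.267362934268 ≈ 5,365,882.0399.

$5,365,882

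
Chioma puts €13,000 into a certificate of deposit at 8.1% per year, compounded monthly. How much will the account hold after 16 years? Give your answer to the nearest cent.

€47,304.00

Periodic rate = 8.1%/12 = 0.00675; periods = 12·16 = 192.
A = 13,000·(1 + 0.00675)^192 ≈ 13,000·3.6387695322 ≈ 47,304.0039.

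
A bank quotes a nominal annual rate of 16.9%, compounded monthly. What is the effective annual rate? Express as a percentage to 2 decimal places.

EAR = (1 + 16.9%/12)^12 − 1 = (1 + 0.0140833)^12 − 1.
(1 + 0.0140833)^12 ≈ 1.182725, so EAR ≈ 18.27249%.

18.27%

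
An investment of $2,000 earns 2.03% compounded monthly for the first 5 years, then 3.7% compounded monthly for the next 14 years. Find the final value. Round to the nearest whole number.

Phase 1: 2,000·(1 + 0.0203/12)^60 ≈ 2,213.4700.
Phase 2: 2,213.4700·(1 + 0.037/12)^168 ≈ 3,712.7190.

$3,713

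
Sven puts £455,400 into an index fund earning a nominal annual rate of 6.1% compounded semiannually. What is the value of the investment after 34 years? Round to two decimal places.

Periodic rate = 6.1%/2 = 0.0305; periods = 2·34 = 68.
A = 455,400·(1 + 0.0305)^68 ≈ 455,400·7.713717610313 ≈ 3,512,826.9997.

£3,512,827.00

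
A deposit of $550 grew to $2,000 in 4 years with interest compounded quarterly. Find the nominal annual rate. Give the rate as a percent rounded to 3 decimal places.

33.612%

The 16-period growth factor is 2,000/550 = 3.63636.
r/4 = 3.63636^(1/16) − 1 ≈ 0.084031, so r ≈ 4·0.084031 = 33.61240%.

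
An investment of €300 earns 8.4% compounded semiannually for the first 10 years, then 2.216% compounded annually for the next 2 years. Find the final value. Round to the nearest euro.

€714

After 10 years at 8.4%: 300 × 2.27695464 ≈ 683.0864.
Then 2 years at 2.216%: 683.0864 × 1.04481107 ≈ 713.6962.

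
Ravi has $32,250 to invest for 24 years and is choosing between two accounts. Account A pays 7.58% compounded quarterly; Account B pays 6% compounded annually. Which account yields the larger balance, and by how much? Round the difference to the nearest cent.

Account A, by $64,948.34

A: (1 + 0.01895)^96 ≈ 6.0628366889, so 32,250 × 6.0628366889 ≈ 195,526.4832.
B: (1 + 0.06)^24 ≈ 4.04893464127, so 32,250 × 4.04893464127 ≈ 130,578.1422.
Difference ≈ 64,948.3410 in favor of A.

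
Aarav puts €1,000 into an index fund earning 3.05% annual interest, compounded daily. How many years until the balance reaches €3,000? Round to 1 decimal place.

36.0 years

We need (1 + 0.0000835616)^(365t) = 3, so 365t = ln 3 / ln 1.000084 ≈ 13147.8767.
t ≈ 13147.8767/365 = 36.0216 years.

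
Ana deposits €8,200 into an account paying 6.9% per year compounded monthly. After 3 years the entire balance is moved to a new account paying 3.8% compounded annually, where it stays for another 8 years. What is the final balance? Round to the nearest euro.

After 3 years at 6.9%: 8,200 × 1.2292535884 ≈ 10,079.8794.
Then 8 years at 3.8%: 10,079.8794 × 1.3476553139 ≈ 13,584.2031.

€13,584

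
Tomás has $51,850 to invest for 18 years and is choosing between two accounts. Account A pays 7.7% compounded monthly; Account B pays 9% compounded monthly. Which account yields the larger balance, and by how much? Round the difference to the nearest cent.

Account B, by $54,000.83

A: (1 + 0.077/12)^216 ≈ 3.9811558079, so 51,850 × 3.9811558079 ≈ 206,422.9286.
B: (1 + 0.0075)^216 ≈ 5.02263755536, so 51,850 × 5.02263755536 ≈ 260,423.7572.
Difference ≈ 54,000.8286 in favor of B.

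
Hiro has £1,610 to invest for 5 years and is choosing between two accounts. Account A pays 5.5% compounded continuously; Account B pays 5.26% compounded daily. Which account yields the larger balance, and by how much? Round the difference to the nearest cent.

Account A, by £25.32

Account A growth factor: e^(0.055·5) = e^0.275 ≈ 1.316530675; balance ≈ 2,119.6144.
Account B growth factor: (1 + 0.0526/365)^1825 ≈ 1.30080207; balance ≈ 2,094.2913.
Account A is larger by 25.3231.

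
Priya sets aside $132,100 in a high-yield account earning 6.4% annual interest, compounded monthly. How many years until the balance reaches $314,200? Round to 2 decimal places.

(1 + 0.00533333)^(12t) = 314,200/132,100 = 2.3785.
12t·ln(1 + 0.00533333) = ln(2.3785); 12t = 0.86647/0.00531916 ≈ 162.8961.
t ≈ 13.5747 years.

13.57 years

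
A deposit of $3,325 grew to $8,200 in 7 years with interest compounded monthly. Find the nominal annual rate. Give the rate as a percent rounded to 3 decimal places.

(1 + r/12)^84 = 8,200/3,325 = 2.46617.
1 + r/12 = 2.46617^(1/84) ≈ 1.010804, so r/12 ≈ 0.010804.
r ≈ 12·0.010804 = 12.96474%.

12.965%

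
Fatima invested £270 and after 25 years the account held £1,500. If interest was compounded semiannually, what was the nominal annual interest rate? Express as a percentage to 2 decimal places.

6.98%

The 50-period growth factor is 1,500/270 = 5.55556.
r/2 = 5.55556^(1/50) − 1 ≈ 0.0348909, so r ≈ 2·0.0348909 = 6.97817%.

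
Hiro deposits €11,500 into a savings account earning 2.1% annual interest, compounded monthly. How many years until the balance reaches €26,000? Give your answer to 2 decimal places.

38.88 years

We need (1 + 0.00175)^(12t) = 2.2609, so 12t = ln 2.2609 / ln 1.00175 ≈ 466.5503.
t ≈ 466.5503/12 = 38.8792 years.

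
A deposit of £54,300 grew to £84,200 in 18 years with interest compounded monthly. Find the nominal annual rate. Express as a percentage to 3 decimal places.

(1 + r/12)^216 = 84,200/54,300 = 1.55064.
1 + r/12 = 1.55064^(1/216) ≈ 1.002033, so r/12 ≈ 0.00203295.
r ≈ 12·0.00203295 = 2.43954%.

2.440%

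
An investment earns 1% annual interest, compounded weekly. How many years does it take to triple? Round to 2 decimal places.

(1 + 0.000192308)^(52t) = 3.
52t = ln 3 / ln(1 + 0.000192308) ≈ 1.0986/0.000192289 ≈ 5713.3332.
t ≈ 109.8718.

109.87 years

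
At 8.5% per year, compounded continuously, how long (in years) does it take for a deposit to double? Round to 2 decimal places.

8.15 years

e^(0.085t) = 2, so 0.085t = ln 2 ≈ 0.69315.
t ≈ 0.69315/0.085 ≈ 8.1547.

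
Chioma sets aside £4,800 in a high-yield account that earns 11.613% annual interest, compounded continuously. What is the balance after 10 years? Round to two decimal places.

A = P·e^(rt) = 4,800·e^(0.11613·10) = 4,800·e^1.1613.
e^1.1613 ≈ 3.194082886, so A ≈ 15,331.5979.

£15,331.60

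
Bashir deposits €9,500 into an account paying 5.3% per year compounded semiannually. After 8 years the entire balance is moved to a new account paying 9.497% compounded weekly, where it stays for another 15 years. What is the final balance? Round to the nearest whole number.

€59,921

Phase 1: 9,500·(1 + 0.0265)^16 ≈ 14,436.6645.
Phase 2: 14,436.6645·(1 + 0.09497/52)^780 ≈ 59,920.6891.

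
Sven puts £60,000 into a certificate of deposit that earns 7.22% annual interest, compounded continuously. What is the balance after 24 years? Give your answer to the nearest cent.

£339,388.19

A = P·e^(rt) = 60,000·e^(0.0722·24) = 60,000·e^1.7328.
e^1.7328 ≈ 5.65646987139, so A ≈ 339,388.1923.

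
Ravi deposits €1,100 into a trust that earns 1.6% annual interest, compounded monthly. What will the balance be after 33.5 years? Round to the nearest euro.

Periodic rate = 1.6%/12 = 0.00133333; periods = 12·33.5 = 402.
A = 1,100·(1 + 0.016/12)^402 ≈ 1,100·1.708546457 ≈ 1,879.4011.

€1,879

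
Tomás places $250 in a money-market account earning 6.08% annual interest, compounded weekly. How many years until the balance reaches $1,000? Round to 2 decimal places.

We need (1 + 0.00116923)^(52t) = 4, so 52t = ln 4 / ln 1.001169 ≈ 1186.3395.
t ≈ 1186.3395/52 = 22.8142 years.

22.81 years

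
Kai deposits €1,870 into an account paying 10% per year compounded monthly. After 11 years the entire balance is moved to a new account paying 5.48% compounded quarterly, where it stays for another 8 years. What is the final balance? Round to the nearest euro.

€8,643

Phase 1: 1,870·(1 + 0.1/12)^132 ≈ 5,592.2427.
Phase 2: 5,592.2427·(1 + 0.0137)^32 ≈ 8,643.4734.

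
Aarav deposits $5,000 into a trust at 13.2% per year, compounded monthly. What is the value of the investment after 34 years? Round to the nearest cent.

$433,951.79

Periodic rate = 13.2%/12 = 0.011; periods = 12·34 = 408.
A = 5,000·(1 + 0.011)^408 ≈ 5,000·86.7903582685 ≈ 433,951.7913.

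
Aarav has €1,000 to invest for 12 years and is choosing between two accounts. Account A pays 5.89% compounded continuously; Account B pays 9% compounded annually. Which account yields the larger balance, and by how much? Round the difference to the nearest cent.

Account A growth factor: e^(0.0589·12) = e^0.7068 ≈ 2.02749289; balance ≈ 2,027.4929.
Account B growth factor: (1 + 0.09)^12 ≈ 2.812664782; balance ≈ 2,812.6648.
Account B is larger by 785.1719.

Account B, by €785.17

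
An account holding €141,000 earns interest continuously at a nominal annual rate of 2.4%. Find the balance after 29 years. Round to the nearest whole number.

A = P·e^(rt) = 141,000·e^(0.024·29) = 141,000·e^0.696.
e^0.696 ≈ 2.0057137852, so A ≈ 282,805.6437.

€282,806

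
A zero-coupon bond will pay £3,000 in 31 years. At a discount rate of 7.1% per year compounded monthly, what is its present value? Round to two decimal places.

£334.24

Periodic rate = 7.1%/12 = 0.00591667; 372 periods.
P = 3,000/(1 + 0.071/12)^372 ≈ 3,000/8.975640335 ≈ 334.2380.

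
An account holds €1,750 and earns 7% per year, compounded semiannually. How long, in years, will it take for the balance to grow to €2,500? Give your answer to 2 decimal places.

5.18 years

(1 + 0.035)^(2t) = 2,500/1,750 = 1.4286.
2t·ln(1 + 0.035) = ln(1.4286); 2t = 0.35667/0.0344014 ≈ 10.3680.
t ≈ 5.1840 years.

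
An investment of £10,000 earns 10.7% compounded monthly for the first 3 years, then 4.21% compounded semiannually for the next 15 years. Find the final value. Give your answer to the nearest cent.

£25,715.85

After 3 years at 10.7%: 10,000 × 1.3765458109 ≈ 13,765.4581.
Then 15 years at 4.21%: 13,765.4581 × 1.8681437436 ≈ 25,715.8544.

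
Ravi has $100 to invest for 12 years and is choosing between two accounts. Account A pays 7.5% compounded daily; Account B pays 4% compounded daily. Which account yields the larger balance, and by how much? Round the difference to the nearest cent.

A: (1 + 0.075/365)^4380 ≈ 2.45937572, so 100 × 2.45937572 ≈ 245.9376.
B: (1 + 0.04/365)^4380 ≈ 1.6160319, so 100 × 1.6160319 ≈ 161.6032.
Difference ≈ 84.3344 in favor of A.

Account A, by $84.33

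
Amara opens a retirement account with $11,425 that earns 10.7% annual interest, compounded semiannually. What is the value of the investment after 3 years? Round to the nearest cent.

$15,619.37

Growth factor = (1 + 0.0535)^6 ≈ 1.3671218979.
A ≈ 11,425 × 1.3671218979 ≈ 15,619.3677.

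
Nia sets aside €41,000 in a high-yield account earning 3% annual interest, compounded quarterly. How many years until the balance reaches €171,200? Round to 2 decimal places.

47.82 years

(1 + 0.0075)^(4t) = 171,200/41,000 = 4.1756.
4t·ln(1 + 0.0075) = ln(4.1756); 4t = 1.4293/0.00747201 ≈ 191.2818.
t ≈ 47.8204 years.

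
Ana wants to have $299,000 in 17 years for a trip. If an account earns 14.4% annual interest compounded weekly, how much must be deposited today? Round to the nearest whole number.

$25,941

Periodic rate = 14.4%/52 = 0.00276923; 884 periods.
P = 299,000/(1 + 0.144/52)^884 ≈ 299,000/11.5261308573 ≈ 25,941.0555.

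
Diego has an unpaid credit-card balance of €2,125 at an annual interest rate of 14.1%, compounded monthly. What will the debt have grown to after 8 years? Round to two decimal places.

Periodic rate = 14.1%/12 = 0.01175; periods = 12·8 = 96.
A = 2,125·(1 + 0.01175)^96 ≈ 2,125·3.069223071 ≈ 6,522.0990.

€6,522.10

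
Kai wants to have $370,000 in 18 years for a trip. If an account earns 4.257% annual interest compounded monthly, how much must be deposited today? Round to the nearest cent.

Periodic rate = 4.257%/12 = 0.0035475; 216 periods.
P = 370,000/(1 + 0.0035475)^216 ≈ 370,000/2.14878819325 ≈ 172,190.0749.

$172,190.07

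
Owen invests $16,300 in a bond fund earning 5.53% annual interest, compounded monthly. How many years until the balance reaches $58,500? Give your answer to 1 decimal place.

We need (1 + 0.00460833)^(12t) = 3.589, so 12t = ln 3.589 / ln 1.004608 ≈ 277.9321.
t ≈ 277.9321/12 = 23.1610 years.

23.2 years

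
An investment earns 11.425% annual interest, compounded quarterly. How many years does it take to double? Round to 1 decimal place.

(1 + 0.0285625)^(4t) = 2.
4t = ln 2 / ln(1 + 0.0285625) ≈ 0.69315/0.0281622 ≈ 24.6127.
t ≈ 6.1532.

6.2 years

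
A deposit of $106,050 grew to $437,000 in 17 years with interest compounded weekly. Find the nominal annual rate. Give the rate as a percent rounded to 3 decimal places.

8.336%

(1 + r/52)^884 = 437,000/106,050 = 4.1207.
1 + r/52 = 4.1207^(1/884) ≈ 1.001603, so r/52 ≈ 0.00160312.
r ≈ 52·0.00160312 = 8.33622%.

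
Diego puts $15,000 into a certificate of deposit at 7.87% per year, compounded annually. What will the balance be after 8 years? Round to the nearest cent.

Annual rate = 7.87% = 0.0787; years = 8.
A = 15,000·(1 + 0.0787)^8 ≈ 15,000·1.8331813483 ≈ 27,497.7202.

$27,497.72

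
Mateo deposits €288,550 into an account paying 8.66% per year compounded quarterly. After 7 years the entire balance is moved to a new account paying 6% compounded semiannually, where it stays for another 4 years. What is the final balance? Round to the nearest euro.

Phase 1: 288,550·(1 + 0.02165)^28 ≈ 525,631.0115.
Phase 2: 525,631.0115·(1 + 0.03)^8 ≈ 665,853.6393.

€665,854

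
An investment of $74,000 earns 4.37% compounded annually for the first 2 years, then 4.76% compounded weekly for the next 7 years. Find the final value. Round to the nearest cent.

$112,466.67

Phase 1: 74,000·(1 + 0.0437)^2 ≈ 80,608.9171.
Phase 2: 80,608.9171·(1 + 0.0476/52)^364 ≈ 112,466.6650.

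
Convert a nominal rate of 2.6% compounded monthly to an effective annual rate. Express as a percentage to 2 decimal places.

EAR = (1 + 2.6%/12)^12 − 1 = (1 + 0.00216667)^12 − 1.
(1 + 0.00216667)^12 ≈ 1.026312, so EAR ≈ 2.63121%.

2.63%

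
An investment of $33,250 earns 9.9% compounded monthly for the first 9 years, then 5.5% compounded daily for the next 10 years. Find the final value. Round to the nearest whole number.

$139,960

Phase 1: 33,250·(1 + 0.00825)^108 ≈ 80,753.3528.
Phase 2: 80,753.3528·(1 + 0.055/365)^3650 ≈ 139,960.1932.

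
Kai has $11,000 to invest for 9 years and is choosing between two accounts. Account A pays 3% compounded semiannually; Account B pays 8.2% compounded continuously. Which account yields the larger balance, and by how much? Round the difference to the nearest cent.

Account B, by $8,628.48

A: (1 + 0.015)^18 ≈ 1.3073406358, so 11,000 × 1.3073406358 ≈ 14,380.7470.
B: e^(0.082·9) = e^0.738 ≈ 2.0917478325, so 11,000 × 2.0917478325 ≈ 23,009.2262.
Difference ≈ 8,628.4792 in favor of B.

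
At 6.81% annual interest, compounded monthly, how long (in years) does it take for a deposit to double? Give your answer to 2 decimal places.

(1 + 0.005675)^(12t) = 2.
12t = ln 2 / ln(1 + 0.005675) ≈ 0.69315/0.00565896 ≈ 122.4867.
t ≈ 10.2072.

10.21 years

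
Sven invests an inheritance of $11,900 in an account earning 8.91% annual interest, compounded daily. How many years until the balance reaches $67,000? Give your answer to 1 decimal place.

19.4 years

We need (1 + 0.00024411)^(365t) = 5.6303, so 365t = ln 5.6303 / ln 1.000244 ≈ 7080.2837.
t ≈ 7080.2837/365 = 19.3980 years.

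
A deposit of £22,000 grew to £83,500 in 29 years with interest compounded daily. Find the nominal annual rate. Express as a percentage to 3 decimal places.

4.600%

(1 + r/365)^10585 = 83,500/22,000 = 3.79545.
1 + r/365 = 3.79545^(1/10585) ≈ 1.000126, so r/365 ≈ 0.000126017.
r ≈ 365·0.000126017 = 4.59961%.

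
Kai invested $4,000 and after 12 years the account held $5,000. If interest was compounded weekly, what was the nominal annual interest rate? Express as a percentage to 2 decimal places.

1.86%

The 624-period growth factor is 5,000/4,000 = 1.25.
r/52 = 1.25^(1/624) − 1 ≈ 0.000357666, so r ≈ 52·0.000357666 = 1.85986%.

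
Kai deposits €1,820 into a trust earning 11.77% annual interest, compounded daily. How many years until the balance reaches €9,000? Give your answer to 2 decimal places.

13.58 years

We need (1 + 0.000322466)^(365t) = 4.9451, so 365t = ln 4.9451 / ln 1.000322 ≈ 4957.5676.
t ≈ 4957.5676/365 = 13.5824 years.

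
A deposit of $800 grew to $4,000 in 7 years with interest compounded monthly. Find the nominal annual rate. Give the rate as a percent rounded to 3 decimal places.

The 84-period growth factor is 4,000/800 = 5.
r/12 = 5^(1/84) − 1 ≈ 0.0193447, so r ≈ 12·0.0193447 = 23.21365%.

23.214%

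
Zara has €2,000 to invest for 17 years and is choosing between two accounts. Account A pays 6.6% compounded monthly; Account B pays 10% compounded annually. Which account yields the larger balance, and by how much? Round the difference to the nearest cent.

A: (1 + 0.0055)^204 ≈ 3.061563604, so 2,000 × 3.061563604 ≈ 6,123.1272.
B: (1 + 0.1)^17 ≈ 5.054470285, so 2,000 × 5.054470285 ≈ 10,108.9406.
Difference ≈ 3,985.8134 in favor of B.

Account B, by €3,985.81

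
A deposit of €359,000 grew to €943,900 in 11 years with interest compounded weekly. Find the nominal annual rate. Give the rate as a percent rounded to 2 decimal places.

(1 + r/52)^572 = 943,900/359,000 = 2.62925.
1 + r/52 = 2.62925^(1/572) ≈ 1.001691, so r/52 ≈ 0.00169146.
r ≈ 52·0.00169146 = 8.79559%.

8.80%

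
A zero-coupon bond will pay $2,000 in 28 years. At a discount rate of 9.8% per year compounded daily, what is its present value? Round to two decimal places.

$128.67

Periodic rate = 9.8%/365 = 0.000268493; 10220 periods.
P = 2,000/(1 + 0.098/365)^10220 ≈ 2,000/15.54333133 ≈ 128.6725.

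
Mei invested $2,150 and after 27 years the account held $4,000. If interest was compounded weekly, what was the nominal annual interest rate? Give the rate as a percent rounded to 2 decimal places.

2.30%

(1 + r/52)^1404 = 4,000/2,150 = 1.86047.
1 + r/52 = 1.86047^(1/1404) ≈ 1.000442, so r/52 ≈ 0.000442282.
r ≈ 52·0.000442282 = 2.29987%.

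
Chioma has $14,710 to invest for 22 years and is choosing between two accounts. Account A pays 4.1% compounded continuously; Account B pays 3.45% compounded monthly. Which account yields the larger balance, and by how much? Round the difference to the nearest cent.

A: e^(0.041·22) = e^0.902 ≈ 2.4645272399, so 14,710 × 2.4645272399 ≈ 36,253.1957.
B: (1 + 0.002875)^264 ≈ 2.1338140755, so 14,710 × 2.1338140755 ≈ 31,388.4051.
Difference ≈ 4,864.7906 in favor of A.

Account A, by $4,864.79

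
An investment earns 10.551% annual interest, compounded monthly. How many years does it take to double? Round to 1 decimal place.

(1 + 0.0087925)^(12t) = 2.
12t = ln 2 / ln(1 + 0.0087925) ≈ 0.69315/0.00875407 ≈ 79.1800.
t ≈ 6.5983.

6.6 years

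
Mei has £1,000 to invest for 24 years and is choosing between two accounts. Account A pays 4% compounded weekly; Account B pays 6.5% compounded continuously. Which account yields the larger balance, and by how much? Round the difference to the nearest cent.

Account B, by £2,148.09

A: (1 + 0.04/52)^1248 ≈ 2.610732827, so 1,000 × 2.610732827 ≈ 2,610.7328.
B: e^(0.065·24) = e^1.56 ≈ 4.758821245, so 1,000 × 4.758821245 ≈ 4,758.8212.
Difference ≈ 2,148.0884 in favor of B.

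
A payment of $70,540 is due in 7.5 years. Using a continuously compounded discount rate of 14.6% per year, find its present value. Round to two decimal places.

$23,598.42

P = A·e^(−rt) = 70,540·e^(−1.095).
e^(−1.095) ≈ 0.33453960695, so P ≈ 23,598.4239.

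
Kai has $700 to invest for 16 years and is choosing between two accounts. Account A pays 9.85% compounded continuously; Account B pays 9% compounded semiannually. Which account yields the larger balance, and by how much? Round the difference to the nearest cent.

Account A, by $521.92

A: e^(0.0985·16) = e^1.576 ≈ 4.835574776, so 700 × 4.835574776 ≈ 3,384.9023.
B: (1 + 0.045)^32 ≈ 4.089981036, so 700 × 4.089981036 ≈ 2,862.9867.
Difference ≈ 521.9156 in favor of A.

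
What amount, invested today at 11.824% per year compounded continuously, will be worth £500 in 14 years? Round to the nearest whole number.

P = A·e^(−rt) = 500·e^(−1.65536).
e^(−1.65536) ≈ 0.191023275, so P ≈ 95.5116.

£96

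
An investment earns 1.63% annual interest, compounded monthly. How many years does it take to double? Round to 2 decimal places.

42.55 years

(1 + 0.00135833)^(12t) = 2.
12t = ln 2 / ln(1 + 0.00135833) ≈ 0.69315/0.00135741 ≈ 510.6389.
t ≈ 42.5532.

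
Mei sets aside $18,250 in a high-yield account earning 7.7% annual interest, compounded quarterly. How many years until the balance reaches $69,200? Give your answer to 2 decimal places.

17.48 years

(1 + 0.01925)^(4t) = 69,200/18,250 = 3.7918.
4t·ln(1 + 0.01925) = ln(3.7918); 4t = 1.3328/0.0190671 ≈ 69.9025.
t ≈ 17.4756 years.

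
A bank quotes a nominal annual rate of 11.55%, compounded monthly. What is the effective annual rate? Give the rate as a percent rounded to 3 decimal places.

12.181%

One year is 12 periods at 0.009625 each: (1 + 0.009625)^12 ≈ 1.121815.
EAR = 1.121815 − 1 ≈ 12.18148%.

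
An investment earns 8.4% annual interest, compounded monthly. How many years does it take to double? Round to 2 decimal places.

8.28 years

(1 + 0.007)^(12t) = 2.
12t = ln 2 / ln(1 + 0.007) ≈ 0.69315/0.00697561 ≈ 99.3672.
t ≈ 8.2806.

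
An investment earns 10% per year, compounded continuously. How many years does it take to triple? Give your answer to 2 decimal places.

e^(0.1t) = 3, so 0.1t = ln 3 ≈ 1.0986.
t ≈ 1.0986/0.1 ≈ 10.9861.

10.99 years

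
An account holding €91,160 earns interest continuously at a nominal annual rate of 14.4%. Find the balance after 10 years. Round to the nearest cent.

A = P·e^(rt) = 91,160·e^(0.144·10) = 91,160·e^1.44.
e^1.44 ≈ 4.220695817, so A ≈ 384,758.6307.

€384,758.63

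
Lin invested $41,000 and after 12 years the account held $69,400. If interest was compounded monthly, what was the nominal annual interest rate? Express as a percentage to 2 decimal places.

4.39%

(1 + r/12)^144 = 69,400/41,000 = 1.69268.
1 + r/12 = 1.69268^(1/144) ≈ 1.003662, so r/12 ≈ 0.00366165.
r ≈ 12·0.00366165 = 4.39398%.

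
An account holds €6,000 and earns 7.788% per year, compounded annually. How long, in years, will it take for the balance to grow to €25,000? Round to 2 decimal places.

19.03 years

(1 + 0.07788)^t = 25,000/6,000 = 4.1667.
t·ln(1 + 0.07788) = ln(4.1667); t = 1.4271/0.0749961 ≈ 19.0292.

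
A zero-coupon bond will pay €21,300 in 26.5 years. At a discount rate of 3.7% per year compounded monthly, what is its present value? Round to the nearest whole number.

€8,002

Periodic rate = 3.7%/12 = 0.00308333; 318 periods.
P = 21,300/(1 + 0.037/12)^318 ≈ 21,300/2.6617704813 ≈ 8,002.1926.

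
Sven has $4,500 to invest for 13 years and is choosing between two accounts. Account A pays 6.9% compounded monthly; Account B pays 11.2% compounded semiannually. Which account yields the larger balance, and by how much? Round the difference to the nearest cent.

Account A growth factor: (1 + 0.00575)^156 ≈ 2.4459435738; balance ≈ 11,006.7461.
Account B growth factor: (1 + 0.056)^26 ≈ 4.1234608273; balance ≈ 18,555.5737.
Account B is larger by 7,548.8276.

Account B, by $7,548.83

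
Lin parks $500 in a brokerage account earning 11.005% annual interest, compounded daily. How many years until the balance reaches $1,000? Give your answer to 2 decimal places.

6.30 years

We need (1 + 0.000301507)^(365t) = 2, so 365t = ln 2 / ln 1.000302 ≈ 2299.2900.
t ≈ 2299.2900/365 = 6.2994 years.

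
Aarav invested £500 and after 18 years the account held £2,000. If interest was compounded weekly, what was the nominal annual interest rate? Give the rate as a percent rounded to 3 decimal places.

The 936-period growth factor is 2,000/500 = 4.
r/52 = 4^(1/936) − 1 ≈ 0.00148218, so r ≈ 52·0.00148218 = 7.70734%.

7.707%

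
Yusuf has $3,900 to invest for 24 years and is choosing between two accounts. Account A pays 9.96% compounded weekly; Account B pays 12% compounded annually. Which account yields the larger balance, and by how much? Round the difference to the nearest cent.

Account B, by $16,714.24

Account A growth factor: (1 + 0.0996/52)^1248 ≈ 10.892926693; balance ≈ 42,482.4141.
Account B growth factor: (1 + 0.12)^24 ≈ 15.178628935; balance ≈ 59,196.6528.
Account B is larger by 16,714.2387.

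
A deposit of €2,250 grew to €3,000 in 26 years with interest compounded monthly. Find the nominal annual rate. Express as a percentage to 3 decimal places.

1.107%

The 312-period growth factor is 3,000/2,250 = 1.33333.
r/12 = 1.33333^(1/312) − 1 ≈ 0.000922483, so r ≈ 12·0.000922483 = 1.10698%.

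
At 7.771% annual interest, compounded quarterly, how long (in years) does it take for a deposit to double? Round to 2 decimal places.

(1 + 0.0194275)^(4t) = 2.
4t = ln 2 / ln(1 + 0.0194275) ≈ 0.69315/0.0192412 ≈ 36.0241.
t ≈ 9.0060.

9.01 years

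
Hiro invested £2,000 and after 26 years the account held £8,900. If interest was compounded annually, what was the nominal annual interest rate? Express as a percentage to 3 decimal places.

5.910%

(1 + r)^26 = 8,900/2,000 = 4.45.
1 + r = 4.45^(1/26) ≈ 1.0591, so r ≈ 0.0590999.
r ≈ 5.90999%.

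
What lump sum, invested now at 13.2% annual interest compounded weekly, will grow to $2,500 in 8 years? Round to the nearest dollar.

$871

Growth factor = (1 + 0.132/52)^416 ≈ 2.871004465.
P = 2,500/2.871004465 ≈ 870.7754.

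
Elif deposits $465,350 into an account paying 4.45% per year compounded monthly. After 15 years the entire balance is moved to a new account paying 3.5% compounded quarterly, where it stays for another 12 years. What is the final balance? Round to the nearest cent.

$1,376,402.31

After 15 years at 4.45%: 465,350 × 1.946952627411 ≈ 906,014.4052.
Then 12 years at 3.5%: 906,014.4052 × 1.519183696612 ≈ 1,376,402.3132.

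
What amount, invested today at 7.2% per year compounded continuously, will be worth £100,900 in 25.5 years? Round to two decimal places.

P = A·e^(−rt) = 100,900·e^(−1.836).
e^(−1.836) ≈ 0.159453968047, so P ≈ 16,088.9054.

£16,088.91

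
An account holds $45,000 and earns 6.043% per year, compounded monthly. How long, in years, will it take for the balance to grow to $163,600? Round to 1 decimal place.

(1 + 0.00503583)^(12t) = 163,600/45,000 = 3.6356.
12t·ln(1 + 0.00503583) = ln(3.6356); 12t = 1.2908/0.0050232 ≈ 256.9603.
t ≈ 21.4134 years.

21.4 years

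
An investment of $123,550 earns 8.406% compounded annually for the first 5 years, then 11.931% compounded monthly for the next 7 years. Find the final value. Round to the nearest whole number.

$424,647

Phase 1: 123,550·(1 + 0.08406)^5 ≈ 184,973.4299.
Phase 2: 184,973.4299·(1 + 0.0099425)^84 ≈ 424,646.7598.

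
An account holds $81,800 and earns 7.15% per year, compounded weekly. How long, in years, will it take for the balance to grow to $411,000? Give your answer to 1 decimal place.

We need (1 + 0.001375)^(52t) = 5.0244, so 52t = ln 5.0244 / ln 1.001375 ≈ 1174.8550.
t ≈ 1174.8550/52 = 22.5934 years.

22.6 years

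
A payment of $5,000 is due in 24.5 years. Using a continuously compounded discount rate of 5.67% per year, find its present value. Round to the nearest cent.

P = A·e^(−rt) = 5,000·e^(−1.38915).
e^(−1.38915) ≈ 0.2492871086, so P ≈ 1,246.4355.

$1,246.44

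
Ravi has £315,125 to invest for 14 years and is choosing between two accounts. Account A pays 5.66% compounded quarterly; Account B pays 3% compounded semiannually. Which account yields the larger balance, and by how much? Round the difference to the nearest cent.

A: (1 + 0.01415)^56 ≈ 2.19645808247, so 315,125 × 2.19645808247 ≈ 692,158.8532.
B: (1 + 0.015)^28 ≈ 1.5172221801, so 315,125 × 1.5172221801 ≈ 478,114.6395.
Difference ≈ 214,044.2137 in favor of A.

Account A, by £214,044.21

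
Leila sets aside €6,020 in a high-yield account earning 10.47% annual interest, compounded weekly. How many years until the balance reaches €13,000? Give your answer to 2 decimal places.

7.36 years

(1 + 0.00201346)^(52t) = 13,000/6,020 = 2.1595.
52t·ln(1 + 0.00201346) = ln(2.1595); 52t = 0.76986/0.00201144 ≈ 382.7423.
t ≈ 7.3604 years.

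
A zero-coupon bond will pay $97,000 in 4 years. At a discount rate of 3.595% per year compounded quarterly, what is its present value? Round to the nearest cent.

Growth factor = (1 + 0.0089875)^16 ≈ 1.1539116953.
P = 97,000/1.1539116953 ≈ 84,061.8917.

$84,061.89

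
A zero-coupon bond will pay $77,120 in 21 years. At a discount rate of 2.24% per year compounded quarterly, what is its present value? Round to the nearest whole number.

Periodic rate = 2.24%/4 = 0.0056; 84 periods.
P = 77,120/(1 + 0.0056)^84 ≈ 77,120/1.5985353067 ≈ 48,244.1643.

$48,244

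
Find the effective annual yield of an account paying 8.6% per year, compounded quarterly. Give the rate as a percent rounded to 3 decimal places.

8.881%

One year is 4 periods at 0.0215 each: (1 + 0.0215)^4 ≈ 1.088813.
EAR = 1.088813 − 1 ≈ 8.88135%.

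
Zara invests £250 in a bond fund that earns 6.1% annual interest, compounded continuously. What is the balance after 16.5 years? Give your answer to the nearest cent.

£684.00

A = P·e^(rt) = 250·e^(0.061·16.5) = 250·e^1.0065.
e^1.0065 ≈ 2.73600821, so A ≈ 684.0021.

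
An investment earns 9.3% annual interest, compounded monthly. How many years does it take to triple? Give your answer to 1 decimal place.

(1 + 0.00775)^(12t) = 3.
12t = ln 3 / ln(1 + 0.00775) ≈ 1.0986/0.00772012 ≈ 142.3050.
t ≈ 11.8588.

11.9 years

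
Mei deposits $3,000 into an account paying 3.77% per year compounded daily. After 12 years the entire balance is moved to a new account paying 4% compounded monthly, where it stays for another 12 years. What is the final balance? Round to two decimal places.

Phase 1: 3,000·(1 + 0.0377/365)^4380 ≈ 4,716.1318.
Phase 2: 4,716.1318·(1 + 0.04/12)^144 ≈ 7,615.5385.

$7,615.54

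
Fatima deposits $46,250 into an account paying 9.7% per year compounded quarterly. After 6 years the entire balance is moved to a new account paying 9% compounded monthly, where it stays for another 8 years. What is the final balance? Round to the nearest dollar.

$168,415

Phase 1: 46,250·(1 + 0.02425)^24 ≈ 82,196.8321.
Phase 2: 82,196.8321·(1 + 0.0075)^96 ≈ 168,414.8342.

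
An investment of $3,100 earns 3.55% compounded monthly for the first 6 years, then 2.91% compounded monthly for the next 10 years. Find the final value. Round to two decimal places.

After 6 years at 3.55%: 3,100 × 1.236995626 ≈ 3,834.6864.
Then 10 years at 2.91%: 3,834.6864 × 1.337293415 ≈ 5,128.1009.

$5,128.10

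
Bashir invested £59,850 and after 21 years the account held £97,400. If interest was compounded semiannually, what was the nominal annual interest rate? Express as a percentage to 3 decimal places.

(1 + r/2)^42 = 97,400/59,850 = 1.6274.
1 + r/2 = 1.6274^(1/42) ≈ 1.011662, so r/2 ≈ 0.0116624.
r ≈ 2·0.0116624 = 2.33247%.

2.332%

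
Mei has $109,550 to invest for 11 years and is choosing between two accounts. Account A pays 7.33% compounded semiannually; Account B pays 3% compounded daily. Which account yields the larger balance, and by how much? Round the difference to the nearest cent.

A: (1 + 0.03665)^22 ≈ 2.20753371191, so 109,550 × 2.20753371191 ≈ 241,835.3181.
B: (1 + 0.03/365)^4015 ≈ 1.39094926581, so 109,550 × 1.39094926581 ≈ 152,378.4921.
Difference ≈ 89,456.8261 in favor of A.

Account A, by $89,456.83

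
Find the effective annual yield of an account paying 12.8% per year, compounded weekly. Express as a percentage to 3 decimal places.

EAR = (1 + 12.8%/52)^52 − 1 = (1 + 0.00246154)^52 − 1.
(1 + 0.00246154)^52 ≈ 1.136374, so EAR ≈ 13.63743%.

13.637%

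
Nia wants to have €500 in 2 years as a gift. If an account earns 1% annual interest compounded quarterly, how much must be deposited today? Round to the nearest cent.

Growth factor = (1 + 0.0025)^8 ≈ 1.02017588.
P = 500/1.02017588 ≈ 490.1116.

€490.11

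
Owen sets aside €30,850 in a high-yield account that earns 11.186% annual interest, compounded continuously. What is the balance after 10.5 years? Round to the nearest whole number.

A = P·e^(rt) = 30,850·e^(0.11186·10.5) = 30,850·e^1.17453.
e^1.17453 ≈ 3.2366213743, so A ≈ 99,849.7694.

€99,850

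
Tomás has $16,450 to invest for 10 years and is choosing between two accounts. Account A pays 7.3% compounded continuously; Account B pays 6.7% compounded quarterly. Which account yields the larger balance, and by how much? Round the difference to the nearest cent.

Account A, by $2,165.77

A: e^(0.073·10) = e^0.73 ≈ 2.0750806077, so 16,450 × 2.0750806077 ≈ 34,135.0760.
B: (1 + 0.01675)^40 ≈ 1.9434225742, so 16,450 × 1.9434225742 ≈ 31,969.3013.
Difference ≈ 2,165.7746 in favor of A.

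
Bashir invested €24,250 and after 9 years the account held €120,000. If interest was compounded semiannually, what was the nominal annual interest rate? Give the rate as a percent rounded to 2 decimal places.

The 18-period growth factor is 120,000/24,250 = 4.94845.
r/2 = 4.94845^(1/18) − 1 ≈ 0.0929031, so r ≈ 2·0.0929031 = 18.58061%.

18.58%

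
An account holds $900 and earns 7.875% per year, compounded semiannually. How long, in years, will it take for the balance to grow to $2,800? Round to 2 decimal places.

(1 + 0.039375)^(2t) = 2,800/900 = 3.1111.
2t·ln(1 + 0.039375) = ln(3.1111); 2t = 1.135/0.0386196 ≈ 29.3887.
t ≈ 14.6944 years.

14.69 years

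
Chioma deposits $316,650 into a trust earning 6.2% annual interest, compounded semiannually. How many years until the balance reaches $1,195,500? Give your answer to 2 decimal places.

We need (1 + 0.031)^(2t) = 3.7755, so 2t = ln 3.7755 / ln 1.031 ≈ 43.5165.
t ≈ 43.5165/2 = 21.7582 years.

21.76 years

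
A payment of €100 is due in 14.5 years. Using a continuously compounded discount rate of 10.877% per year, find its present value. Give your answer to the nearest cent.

€20.66

P = A·e^(−rt) = 100·e^(−1.577165).
e^(−1.577165) ≈ 0.20655987, so P ≈ 20.6560.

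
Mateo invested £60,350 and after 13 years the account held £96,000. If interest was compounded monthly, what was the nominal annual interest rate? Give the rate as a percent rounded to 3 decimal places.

(1 + r/12)^156 = 96,000/60,350 = 1.59072.
1 + r/12 = 1.59072^(1/156) ≈ 1.00298, so r/12 ≈ 0.00297999.
r ≈ 12·0.00297999 = 3.57599%.

3.576%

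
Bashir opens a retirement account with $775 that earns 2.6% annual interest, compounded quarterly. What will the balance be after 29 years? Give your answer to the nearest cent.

$1,643.24

Periodic rate = 2.6%/4 = 0.0065; periods = 4·29 = 116.
A = 775·(1 + 0.0065)^116 ≈ 775·2.120305257 ≈ 1,643.2366.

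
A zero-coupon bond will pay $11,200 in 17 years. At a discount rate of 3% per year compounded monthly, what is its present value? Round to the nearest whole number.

Growth factor = (1 + 0.0025)^204 ≈ 1.6642316751.
P = 11,200/1.6642316751 ≈ 6,729.8323.

$6,730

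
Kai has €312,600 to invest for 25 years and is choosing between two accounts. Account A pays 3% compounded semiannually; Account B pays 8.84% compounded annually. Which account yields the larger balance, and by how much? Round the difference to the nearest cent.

Account B, by €1,940,279.05

Account A growth factor: (1 + 0.015)^50 ≈ 2.10524242061; balance ≈ 658,098.7807.
Account B growth factor: (1 + 0.0884)^25 ≈ 8.312149154999; balance ≈ 2,598,377.8259.
Account B is larger by 1,940,279.0452.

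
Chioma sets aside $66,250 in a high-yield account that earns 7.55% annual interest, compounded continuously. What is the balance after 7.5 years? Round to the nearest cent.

$116,709.21

A = P·e^(rt) = 66,250·e^(0.0755·7.5) = 66,250·e^0.56625.
e^0.56625 ≈ 1.76164846759, so A ≈ 116,709.2110.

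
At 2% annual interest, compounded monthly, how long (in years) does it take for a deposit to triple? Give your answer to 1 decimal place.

55.0 years

(1 + 0.00166667)^(12t) = 3.
12t = ln 3 / ln(1 + 0.00166667) ≈ 1.0986/0.00166528 ≈ 659.7165.
t ≈ 54.9764.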